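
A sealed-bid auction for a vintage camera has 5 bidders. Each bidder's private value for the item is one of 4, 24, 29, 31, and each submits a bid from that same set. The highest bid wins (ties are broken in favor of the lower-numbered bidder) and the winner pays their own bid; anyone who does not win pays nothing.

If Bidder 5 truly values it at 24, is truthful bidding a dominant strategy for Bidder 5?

Yes

Check each profile of the others' bids and compare truth against every alternative bid.
Others bid (4, 4, 4, 4): truth gives 0, best alternative gives 0.
Others bid (4, 4, 4, 24): truth gives 0, best alternative gives 0.
Others bid (4, 4, 4, 29): truth gives 0, best alternative gives 0.
Others bid (4, 4, 4, 31): truth gives 0, best alternative gives 0.
Others bid (4, 4, 24, 4): truth gives 0, best alternative gives 0.
Others bid (4, 4, 24, 24): truth gives 0, best alternative gives 0.
(Remaining 250 profiles checked similarly; truth is weakly best in each.)
In every case the truthful bid is at least as good as any alternative, so it is a dominant strategy.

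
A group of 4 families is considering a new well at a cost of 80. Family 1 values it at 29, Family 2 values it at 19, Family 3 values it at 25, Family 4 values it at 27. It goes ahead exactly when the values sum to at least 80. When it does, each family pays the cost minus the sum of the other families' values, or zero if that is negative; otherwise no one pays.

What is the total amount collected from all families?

Total value 100 ≥ cost 80, so it is built.
Family 1: others sum to 71; max(0, 80 - 71) = 9.
Family 2: others sum to 81; max(0, 80 - 81) = 0.
Family 3: others sum to 75; max(0, 80 - 75) = 5.
Family 4: others sum to 73; max(0, 80 - 73) = 7.
Total collected = 9 + 0 + 5 + 7 = 21.

21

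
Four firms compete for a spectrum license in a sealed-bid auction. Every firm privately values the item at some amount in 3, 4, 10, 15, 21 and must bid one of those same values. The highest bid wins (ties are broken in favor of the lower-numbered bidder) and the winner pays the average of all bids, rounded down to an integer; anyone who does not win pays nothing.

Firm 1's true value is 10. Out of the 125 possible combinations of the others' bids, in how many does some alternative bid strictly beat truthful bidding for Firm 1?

Others bid (3, 3, 3): truth gives 6; bid 3 gives 7 > 6. Violating.
Others bid (3, 3, 4): truth gives 5; bid 4 gives 7 > 5. Violating.
Others bid (3, 3, 15): truth gives 0; bid 15 gives 1 > 0. Violating.
Others bid (3, 4, 3): truth gives 5; bid 4 gives 7 > 5. Violating.
Others bid (3, 3, 10): truth gives 4; no alternative beats it.
Others bid (3, 3, 21): truth gives 0; no alternative beats it.
(Checking all 125 profiles: 20 have a profitable deviation, 105 do not.)

20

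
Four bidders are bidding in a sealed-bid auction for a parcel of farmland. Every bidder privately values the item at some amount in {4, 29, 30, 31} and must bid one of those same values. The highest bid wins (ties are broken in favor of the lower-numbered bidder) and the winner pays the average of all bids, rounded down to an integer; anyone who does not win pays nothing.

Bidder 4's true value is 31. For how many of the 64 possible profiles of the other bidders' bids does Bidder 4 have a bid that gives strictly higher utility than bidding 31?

3

Others bid (4, 4, 29): truth gives 14; bid 30 gives 15 > 14. Violating.
Others bid (4, 29, 4): truth gives 14; bid 30 gives 15 > 14. Violating.
Others bid (29, 4, 4): truth gives 14; bid 30 gives 15 > 14. Violating.
Others bid (4, 4, 4): truth gives 21; no alternative beats it.
Others bid (4, 4, 30): truth gives 14; no alternative beats it.
(Checking all 64 profiles: 3 have a profitable deviation, 61 do not.)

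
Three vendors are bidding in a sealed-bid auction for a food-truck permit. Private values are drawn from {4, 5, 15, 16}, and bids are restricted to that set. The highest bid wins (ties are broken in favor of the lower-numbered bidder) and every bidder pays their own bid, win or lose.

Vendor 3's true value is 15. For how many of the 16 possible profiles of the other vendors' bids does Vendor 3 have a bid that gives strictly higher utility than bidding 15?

13

Others bid (4, 4): truth gives 0; bid 5 gives 10 > 0. Violating.
Others bid (4, 15): truth gives -15; bid 16 gives -1 > -15. Violating.
Others bid (4, 16): truth gives -15; bid 4 gives -4 > -15. Violating.
Others bid (5, 15): truth gives -15; bid 16 gives -1 > -15. Violating.
Others bid (4, 5): truth gives 0; no alternative beats it.
Others bid (5, 4): truth gives 0; no alternative beats it.
(Checking all 16 profiles: 13 have a profitable deviation, 3 do not.)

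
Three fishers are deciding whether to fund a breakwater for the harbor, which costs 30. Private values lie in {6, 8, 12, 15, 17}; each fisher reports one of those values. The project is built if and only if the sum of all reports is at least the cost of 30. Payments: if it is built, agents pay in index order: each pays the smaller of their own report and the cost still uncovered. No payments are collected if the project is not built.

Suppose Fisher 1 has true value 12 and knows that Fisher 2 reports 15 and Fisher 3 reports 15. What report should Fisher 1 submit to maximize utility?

6

Report 6: project built, pays 6, utility 12 - 6 = 6.
Report 8: project built, pays 8, utility 12 - 8 = 4.
Report 12: project built, pays 12, utility 12 - 12 = 0.
Report 15: project built, pays 15, utility 12 - 15 = -3.
Report 17: project built, pays 17, utility 12 - 17 = -5.
The best choice is 6 with utility 6.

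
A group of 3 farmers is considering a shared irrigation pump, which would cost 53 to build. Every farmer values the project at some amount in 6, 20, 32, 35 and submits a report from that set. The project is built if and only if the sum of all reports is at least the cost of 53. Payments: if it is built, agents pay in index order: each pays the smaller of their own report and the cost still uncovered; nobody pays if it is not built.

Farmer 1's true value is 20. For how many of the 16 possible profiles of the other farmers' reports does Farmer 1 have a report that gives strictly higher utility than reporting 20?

Others report (20, 32): truth gives 0; report 6 gives 14 > 0. Violating.
Others report (20, 35): truth gives 0; report 6 gives 14 > 0. Violating.
Others report (32, 20): truth gives 0; report 6 gives 14 > 0. Violating.
Others report (32, 32): truth gives 0; report 6 gives 14 > 0. Violating.
Others report (6, 6): truth gives 0; no alternative beats it.
Others report (6, 20): truth gives 0; no alternative beats it.
(Checking all 16 profiles: 8 have a profitable deviation, 8 do not.)

8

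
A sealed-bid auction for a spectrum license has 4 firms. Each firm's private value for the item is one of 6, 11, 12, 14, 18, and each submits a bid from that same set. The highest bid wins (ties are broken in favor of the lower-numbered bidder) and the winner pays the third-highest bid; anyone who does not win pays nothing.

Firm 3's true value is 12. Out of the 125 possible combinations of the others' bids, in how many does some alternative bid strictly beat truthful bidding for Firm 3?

24

Others bid (6, 6, 14): truth gives 0; bid 14 gives 6 > 0. Violating.
Others bid (6, 6, 18): truth gives 0; bid 18 gives 6 > 0. Violating.
Others bid (6, 11, 14): truth gives 0; bid 14 gives 1 > 0. Violating.
Others bid (6, 11, 18): truth gives 0; bid 18 gives 1 > 0. Violating.
Others bid (6, 6, 6): truth gives 6; no alternative beats it.
Others bid (6, 6, 11): truth gives 6; no alternative beats it.
(Checking all 125 profiles: 24 have a profitable deviation, 101 do not.)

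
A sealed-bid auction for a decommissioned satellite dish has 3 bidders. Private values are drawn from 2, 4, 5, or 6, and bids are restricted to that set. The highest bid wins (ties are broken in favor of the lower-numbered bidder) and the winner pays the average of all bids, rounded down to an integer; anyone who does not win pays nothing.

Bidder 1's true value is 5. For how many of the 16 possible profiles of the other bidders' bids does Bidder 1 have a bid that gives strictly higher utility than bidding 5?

3

Others bid (2, 2): truth gives 2; bid 2 gives 3 > 2. Violating.
Others bid (2, 6): truth gives 0; bid 6 gives 1 > 0. Violating.
Others bid (6, 2): truth gives 0; bid 6 gives 1 > 0. Violating.
Others bid (2, 4): truth gives 2; no alternative beats it.
Others bid (2, 5): truth gives 1; no alternative beats it.
(Checking all 16 profiles: 3 have a profitable deviation, 13 do not.)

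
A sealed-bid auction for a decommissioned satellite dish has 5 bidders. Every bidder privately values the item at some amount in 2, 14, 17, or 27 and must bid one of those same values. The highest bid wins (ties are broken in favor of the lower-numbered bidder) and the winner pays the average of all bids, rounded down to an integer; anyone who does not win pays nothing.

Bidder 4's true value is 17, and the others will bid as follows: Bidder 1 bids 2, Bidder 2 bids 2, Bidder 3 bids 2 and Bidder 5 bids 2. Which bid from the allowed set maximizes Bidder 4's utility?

14

Bid 2: loses, pays 0, utility 0.
Bid 14: wins, pays 4, utility 17 - 4 = 13.
Bid 17: wins, pays 5, utility 17 - 5 = 12.
Bid 27: wins, pays 7, utility 17 - 7 = 10.
The best choice is 14 with utility 13.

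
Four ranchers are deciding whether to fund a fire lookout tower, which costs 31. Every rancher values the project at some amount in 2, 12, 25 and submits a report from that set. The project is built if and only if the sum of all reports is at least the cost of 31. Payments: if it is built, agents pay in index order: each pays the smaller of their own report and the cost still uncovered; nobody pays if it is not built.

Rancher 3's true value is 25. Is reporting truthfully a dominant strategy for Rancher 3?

Consider the case where Rancher 1 reports 2, Rancher 2 reports 2 and Rancher 4 reports 25.
Truthful report 25: project built, pays 25, utility 25 - 25 = 0.
Report 2 instead: project built, pays 2, utility 25 - 2 = 23.
Since 23 > 0, reporting 2 is strictly better here, so truthful reporting is not dominant.

No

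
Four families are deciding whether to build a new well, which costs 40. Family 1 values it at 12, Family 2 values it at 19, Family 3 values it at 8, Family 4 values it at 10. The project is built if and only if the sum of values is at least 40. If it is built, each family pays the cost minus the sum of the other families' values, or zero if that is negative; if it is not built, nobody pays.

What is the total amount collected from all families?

Total value 49 ≥ cost 40, so it is built.
Family 1: others sum to 37; max(0, 40 - 37) = 3.
Family 2: others sum to 30; max(0, 40 - 30) = 10.
Family 3: others sum to 41; max(0, 40 - 41) = 0.
Family 4: others sum to 39; max(0, 40 - 39) = 1.
Total collected = 3 + 10 + 0 + 1 = 14.

14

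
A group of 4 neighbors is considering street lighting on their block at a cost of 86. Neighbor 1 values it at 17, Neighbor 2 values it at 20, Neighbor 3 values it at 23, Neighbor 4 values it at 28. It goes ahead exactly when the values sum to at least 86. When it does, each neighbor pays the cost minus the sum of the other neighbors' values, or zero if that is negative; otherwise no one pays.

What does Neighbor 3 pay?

21

Total value 88 ≥ cost 86, so the project is built.
The other neighbors' values sum to 65.
Cost minus that sum is 86 - 65 = 21.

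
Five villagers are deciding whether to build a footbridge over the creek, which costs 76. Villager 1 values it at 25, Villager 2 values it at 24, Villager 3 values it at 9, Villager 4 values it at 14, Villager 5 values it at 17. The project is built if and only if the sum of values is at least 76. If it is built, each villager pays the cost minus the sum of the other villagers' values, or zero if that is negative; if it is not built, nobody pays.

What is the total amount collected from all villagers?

28

Total value 89 ≥ cost 76, so it is built.
Villager 1: others sum to 64; max(0, 76 - 64) = 12.
Villager 2: others sum to 65; max(0, 76 - 65) = 11.
Villager 3: others sum to 80; max(0, 76 - 80) = 0.
Villager 4: others sum to 75; max(0, 76 - 75) = 1.
Villager 5: others sum to 72; max(0, 76 - 72) = 4.
Total collected = 12 + 11 + 0 + 1 + 4 = 28.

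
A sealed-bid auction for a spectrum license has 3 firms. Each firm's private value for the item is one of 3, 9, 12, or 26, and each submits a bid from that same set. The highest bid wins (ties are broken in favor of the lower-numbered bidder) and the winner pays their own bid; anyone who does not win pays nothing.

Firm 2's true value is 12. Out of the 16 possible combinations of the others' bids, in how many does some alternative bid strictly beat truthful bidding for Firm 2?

2

Others bid (3, 3): truth gives 0; bid 9 gives 3 > 0. Violating.
Others bid (3, 9): truth gives 0; bid 9 gives 3 > 0. Violating.
Others bid (3, 12): truth gives 0; no alternative beats it.
Others bid (3, 26): truth gives 0; no alternative beats it.
(Checking all 16 profiles: 2 have a profitable deviation, 14 do not.)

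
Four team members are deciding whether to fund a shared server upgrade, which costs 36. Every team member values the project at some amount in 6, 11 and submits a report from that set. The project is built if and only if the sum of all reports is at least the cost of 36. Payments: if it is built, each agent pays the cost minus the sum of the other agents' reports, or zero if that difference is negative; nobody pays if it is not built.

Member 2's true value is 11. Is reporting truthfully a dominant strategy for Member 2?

Check each profile of the others' reports and compare truth against every alternative report.
Others report (6, 11, 11): truth gives 3, best alternative gives 0.
Others report (11, 6, 11): truth gives 3, best alternative gives 0.
Others report (11, 11, 6): truth gives 3, best alternative gives 0.
Others report (11, 11, 11): truth gives 8, best alternative gives 8.
Others report (6, 6, 6): truth gives 0, best alternative gives 0.
Others report (6, 6, 11): truth gives 0, best alternative gives 0.
(Remaining 2 profiles checked similarly; truth is weakly best in each.)
In every case the truthful report is at least as good as any alternative, so it is a dominant strategy.

Yes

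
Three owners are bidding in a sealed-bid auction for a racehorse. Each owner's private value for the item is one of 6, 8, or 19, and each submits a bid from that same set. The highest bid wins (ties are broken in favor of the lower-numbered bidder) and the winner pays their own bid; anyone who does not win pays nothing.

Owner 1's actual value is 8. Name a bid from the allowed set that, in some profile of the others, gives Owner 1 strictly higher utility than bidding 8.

Suppose Owner 2 bids 6 and Owner 3 bids 6.
Bid 8: wins, pays 8, utility 8 - 8 = 0.
Bid 6: wins, pays 6, utility 8 - 6 = 2.
So bidding 6 beats truth here (2 > 0).

6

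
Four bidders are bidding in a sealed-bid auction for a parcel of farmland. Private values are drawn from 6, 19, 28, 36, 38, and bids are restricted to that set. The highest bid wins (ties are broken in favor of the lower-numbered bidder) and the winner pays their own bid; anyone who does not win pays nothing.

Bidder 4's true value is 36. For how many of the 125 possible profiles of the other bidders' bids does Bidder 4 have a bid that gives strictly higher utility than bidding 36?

8

Others bid (6, 6, 6): truth gives 0; bid 19 gives 17 > 0. Violating.
Others bid (6, 6, 19): truth gives 0; bid 28 gives 8 > 0. Violating.
Others bid (6, 19, 6): truth gives 0; bid 28 gives 8 > 0. Violating.
Others bid (6, 19, 19): truth gives 0; bid 28 gives 8 > 0. Violating.
Others bid (6, 6, 28): truth gives 0; no alternative beats it.
Others bid (6, 6, 36): truth gives 0; no alternative beats it.
(Checking all 125 profiles: 8 have a profitable deviation, 117 do not.)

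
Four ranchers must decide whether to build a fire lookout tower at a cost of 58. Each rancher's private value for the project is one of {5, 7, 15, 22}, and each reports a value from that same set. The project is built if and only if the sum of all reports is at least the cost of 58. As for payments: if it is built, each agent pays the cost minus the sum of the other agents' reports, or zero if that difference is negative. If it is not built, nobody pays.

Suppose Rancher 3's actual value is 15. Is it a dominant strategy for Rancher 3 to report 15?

Yes

Check each profile of the others' reports and compare truth against every alternative report.
Others report (15, 22, 22): truth gives 15, best alternative gives 15.
Others report (22, 15, 22): truth gives 15, best alternative gives 15.
Others report (22, 22, 15): truth gives 15, best alternative gives 15.
Others report (22, 22, 22): truth gives 15, best alternative gives 15.
Others report (15, 15, 22): truth gives 9, best alternative gives 9.
Others report (15, 22, 15): truth gives 9, best alternative gives 9.
(Remaining 58 profiles checked similarly; truth is weakly best in each.)
In every case the truthful report is at least as good as any alternative, so it is a dominant strategy.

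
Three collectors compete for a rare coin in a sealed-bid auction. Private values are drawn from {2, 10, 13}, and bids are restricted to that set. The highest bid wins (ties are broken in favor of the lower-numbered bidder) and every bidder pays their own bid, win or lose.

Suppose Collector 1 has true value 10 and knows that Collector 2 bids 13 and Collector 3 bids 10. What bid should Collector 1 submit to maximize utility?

Bid 2: loses but pays 2, utility -2.
Bid 10: loses but pays 10, utility -10.
Bid 13: wins, pays 13, utility 10 - 13 = -3.
The best choice is 2 with utility -2.

2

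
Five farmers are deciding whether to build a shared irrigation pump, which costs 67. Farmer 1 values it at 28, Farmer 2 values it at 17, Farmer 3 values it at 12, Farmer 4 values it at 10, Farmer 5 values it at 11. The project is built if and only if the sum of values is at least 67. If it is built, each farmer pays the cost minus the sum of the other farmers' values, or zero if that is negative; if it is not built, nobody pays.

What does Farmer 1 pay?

Total value 78 ≥ cost 67, so the project is built.
The other farmers' values sum to 50.
Cost minus that sum is 67 - 50 = 17.

17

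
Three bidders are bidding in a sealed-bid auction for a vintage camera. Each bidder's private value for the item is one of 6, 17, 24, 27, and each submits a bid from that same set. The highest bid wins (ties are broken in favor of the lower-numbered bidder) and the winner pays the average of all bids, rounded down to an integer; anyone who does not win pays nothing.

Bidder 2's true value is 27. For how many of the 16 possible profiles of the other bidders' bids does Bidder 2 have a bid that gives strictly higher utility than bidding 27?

Others bid (6, 6): truth gives 14; bid 17 gives 18 > 14. Violating.
Others bid (6, 17): truth gives 11; bid 17 gives 14 > 11. Violating.
Others bid (6, 24): truth gives 8; bid 24 gives 9 > 8. Violating.
Others bid (17, 6): truth gives 11; bid 24 gives 12 > 11. Violating.
Others bid (6, 27): truth gives 7; no alternative beats it.
Others bid (17, 27): truth gives 4; no alternative beats it.
(Checking all 16 profiles: 6 have a profitable deviation, 10 do not.)

6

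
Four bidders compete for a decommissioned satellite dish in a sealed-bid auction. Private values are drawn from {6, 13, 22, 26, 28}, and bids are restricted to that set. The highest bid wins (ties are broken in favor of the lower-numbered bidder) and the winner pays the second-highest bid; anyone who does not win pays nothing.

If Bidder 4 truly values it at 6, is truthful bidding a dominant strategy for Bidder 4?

Check each profile of the others' bids and compare truth against every alternative bid.
Others bid (6, 6, 6): truth gives 0, best alternative gives 0.
Others bid (6, 6, 13): truth gives 0, best alternative gives 0.
Others bid (6, 6, 22): truth gives 0, best alternative gives 0.
Others bid (6, 6, 26): truth gives 0, best alternative gives 0.
Others bid (6, 6, 28): truth gives 0, best alternative gives 0.
Others bid (6, 13, 6): truth gives 0, best alternative gives 0.
(Remaining 119 profiles checked similarly; truth is weakly best in each.)
In every case the truthful bid is at least as good as any alternative, so it is a dominant strategy.

Yes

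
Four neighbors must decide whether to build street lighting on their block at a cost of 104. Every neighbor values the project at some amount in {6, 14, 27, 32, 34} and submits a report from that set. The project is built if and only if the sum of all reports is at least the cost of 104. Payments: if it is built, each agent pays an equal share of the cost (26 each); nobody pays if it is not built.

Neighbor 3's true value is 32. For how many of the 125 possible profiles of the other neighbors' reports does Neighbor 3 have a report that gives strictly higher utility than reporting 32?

3

Others report (6, 32, 32): truth gives 0; report 34 gives 6 > 0. Violating.
Others report (32, 6, 32): truth gives 0; report 34 gives 6 > 0. Violating.
Others report (32, 32, 6): truth gives 0; report 34 gives 6 > 0. Violating.
Others report (6, 6, 6): truth gives 0; no alternative beats it.
Others report (6, 6, 14): truth gives 0; no alternative beats it.
(Checking all 125 profiles: 3 have a profitable deviation, 122 do not.)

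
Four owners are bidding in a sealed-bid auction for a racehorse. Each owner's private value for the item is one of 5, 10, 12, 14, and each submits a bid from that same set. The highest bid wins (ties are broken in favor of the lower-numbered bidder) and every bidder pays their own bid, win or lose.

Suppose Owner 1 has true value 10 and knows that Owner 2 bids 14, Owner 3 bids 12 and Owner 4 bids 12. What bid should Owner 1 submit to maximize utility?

Bid 5: loses but pays 5, utility -5.
Bid 10: loses but pays 10, utility -10.
Bid 12: loses but pays 12, utility -12.
Bid 14: wins, pays 14, utility 10 - 14 = -4.
The best choice is 14 with utility -4.

14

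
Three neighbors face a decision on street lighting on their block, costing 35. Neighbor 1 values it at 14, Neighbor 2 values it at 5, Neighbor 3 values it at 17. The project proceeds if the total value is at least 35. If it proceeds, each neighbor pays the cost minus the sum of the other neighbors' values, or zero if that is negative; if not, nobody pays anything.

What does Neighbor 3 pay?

Total value 36 ≥ cost 35, so the project is built.
The other neighbors' values sum to 19.
Cost minus that sum is 35 - 19 = 16.

16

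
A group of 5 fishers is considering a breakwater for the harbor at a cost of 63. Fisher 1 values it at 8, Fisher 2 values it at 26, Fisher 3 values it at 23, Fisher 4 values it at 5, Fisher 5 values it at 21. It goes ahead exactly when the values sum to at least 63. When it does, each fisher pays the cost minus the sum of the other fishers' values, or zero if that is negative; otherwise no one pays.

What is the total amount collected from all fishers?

10

Total value 83 ≥ cost 63, so it is built.
Fisher 1: others sum to 75; max(0, 63 - 75) = 0.
Fisher 2: others sum to 57; max(0, 63 - 57) = 6.
Fisher 3: others sum to 60; max(0, 63 - 60) = 3.
Fisher 4: others sum to 78; max(0, 63 - 78) = 0.
Fisher 5: others sum to 62; max(0, 63 - 62) = 1.
Total collected = 0 + 6 + 3 + 0 + 1 = 10.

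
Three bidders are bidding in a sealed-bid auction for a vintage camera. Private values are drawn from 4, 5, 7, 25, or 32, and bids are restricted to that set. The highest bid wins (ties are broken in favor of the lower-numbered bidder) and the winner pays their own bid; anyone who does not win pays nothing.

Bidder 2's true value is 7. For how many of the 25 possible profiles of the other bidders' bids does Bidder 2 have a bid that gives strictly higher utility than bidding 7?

Others bid (4, 4): truth gives 0; bid 5 gives 2 > 0. Violating.
Others bid (4, 5): truth gives 0; bid 5 gives 2 > 0. Violating.
Others bid (4, 7): truth gives 0; no alternative beats it.
Others bid (4, 25): truth gives 0; no alternative beats it.
(Checking all 25 profiles: 2 have a profitable deviation, 23 do not.)

2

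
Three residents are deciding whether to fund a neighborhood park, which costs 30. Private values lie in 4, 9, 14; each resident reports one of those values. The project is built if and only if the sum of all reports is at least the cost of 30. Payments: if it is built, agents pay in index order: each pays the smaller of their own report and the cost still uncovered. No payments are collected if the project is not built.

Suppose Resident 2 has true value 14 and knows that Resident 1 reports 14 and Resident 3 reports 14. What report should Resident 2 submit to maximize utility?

4

Report 4: project built, pays 4, utility 14 - 4 = 10.
Report 9: project built, pays 9, utility 14 - 9 = 5.
Report 14: project built, pays 14, utility 14 - 14 = 0.
The best choice is 4 with utility 10.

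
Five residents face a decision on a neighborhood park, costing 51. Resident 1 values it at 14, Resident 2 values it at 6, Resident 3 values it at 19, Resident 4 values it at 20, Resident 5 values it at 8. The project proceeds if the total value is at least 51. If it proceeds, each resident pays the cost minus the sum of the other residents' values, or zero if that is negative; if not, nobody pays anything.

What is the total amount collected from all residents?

7

Total value 67 ≥ cost 51, so it is built.
Resident 1: others sum to 53; max(0, 51 - 53) = 0.
Resident 2: others sum to 61; max(0, 51 - 61) = 0.
Resident 3: others sum to 48; max(0, 51 - 48) = 3.
Resident 4: others sum to 47; max(0, 51 - 47) = 4.
Resident 5: others sum to 59; max(0, 51 - 59) = 0.
Total collected = 0 + 0 + 3 + 4 + 0 = 7.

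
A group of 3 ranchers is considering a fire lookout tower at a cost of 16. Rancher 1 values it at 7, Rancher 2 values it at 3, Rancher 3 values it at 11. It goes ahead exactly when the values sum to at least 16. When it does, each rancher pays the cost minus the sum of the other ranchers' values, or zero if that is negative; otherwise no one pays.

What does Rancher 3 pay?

6

Total value 21 ≥ cost 16, so the project is built.
The other ranchers' values sum to 10.
Cost minus that sum is 16 - 10 = 6.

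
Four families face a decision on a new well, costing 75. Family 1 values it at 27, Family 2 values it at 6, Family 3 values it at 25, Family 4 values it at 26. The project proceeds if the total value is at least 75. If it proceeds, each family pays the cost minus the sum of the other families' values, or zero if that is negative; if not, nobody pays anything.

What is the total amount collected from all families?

Total value 84 ≥ cost 75, so it is built.
Family 1: others sum to 57; max(0, 75 - 57) = 18.
Family 2: others sum to 78; max(0, 75 - 78) = 0.
Family 3: others sum to 59; max(0, 75 - 59) = 16.
Family 4: others sum to 58; max(0, 75 - 58) = 17.
Total collected = 18 + 0 + 16 + 17 = 51.

51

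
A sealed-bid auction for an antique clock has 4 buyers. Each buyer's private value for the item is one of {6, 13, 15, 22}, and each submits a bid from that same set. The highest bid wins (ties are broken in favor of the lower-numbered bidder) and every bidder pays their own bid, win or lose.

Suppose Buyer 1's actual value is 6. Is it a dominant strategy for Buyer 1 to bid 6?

Check each profile of the others' bids and compare truth against every alternative bid.
Others bid (6, 6, 6): truth gives 0, best alternative gives -7.
Others bid (6, 6, 22): truth gives -6, best alternative gives -13.
Others bid (6, 13, 22): truth gives -6, best alternative gives -13.
Others bid (6, 15, 22): truth gives -6, best alternative gives -13.
Others bid (6, 22, 6): truth gives -6, best alternative gives -13.
Others bid (6, 22, 13): truth gives -6, best alternative gives -13.
(Remaining 58 profiles checked similarly; truth is weakly best in each.)
In every case the truthful bid is at least as good as any alternative, so it is a dominant strategy.

Yes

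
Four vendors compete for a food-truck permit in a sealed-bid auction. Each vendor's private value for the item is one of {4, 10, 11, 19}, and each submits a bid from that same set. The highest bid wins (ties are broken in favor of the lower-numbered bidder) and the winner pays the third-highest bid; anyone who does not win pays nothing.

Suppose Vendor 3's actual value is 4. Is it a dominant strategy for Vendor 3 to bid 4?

Yes

Check each profile of the others' bids and compare truth against every alternative bid.
Others bid (4, 4, 4): truth gives 0, best alternative gives 0.
Others bid (4, 4, 10): truth gives 0, best alternative gives 0.
Others bid (4, 4, 11): truth gives 0, best alternative gives 0.
Others bid (4, 4, 19): truth gives 0, best alternative gives 0.
Others bid (4, 10, 4): truth gives 0, best alternative gives 0.
Others bid (4, 10, 10): truth gives 0, best alternative gives 0.
(Remaining 58 profiles checked similarly; truth is weakly best in each.)
In every case the truthful bid is at least as good as any alternative, so it is a dominant strategy.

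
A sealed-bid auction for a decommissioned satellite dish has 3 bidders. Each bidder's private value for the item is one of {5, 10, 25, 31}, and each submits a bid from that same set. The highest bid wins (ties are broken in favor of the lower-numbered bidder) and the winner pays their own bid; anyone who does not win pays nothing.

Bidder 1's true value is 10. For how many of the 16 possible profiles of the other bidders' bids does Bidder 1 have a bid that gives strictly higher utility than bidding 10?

Others bid (5, 5): truth gives 0; bid 5 gives 5 > 0. Violating.
Others bid (5, 10): truth gives 0; no alternative beats it.
Others bid (5, 25): truth gives 0; no alternative beats it.
(Checking all 16 profiles: 1 has a profitable deviation, 15 do not.)

1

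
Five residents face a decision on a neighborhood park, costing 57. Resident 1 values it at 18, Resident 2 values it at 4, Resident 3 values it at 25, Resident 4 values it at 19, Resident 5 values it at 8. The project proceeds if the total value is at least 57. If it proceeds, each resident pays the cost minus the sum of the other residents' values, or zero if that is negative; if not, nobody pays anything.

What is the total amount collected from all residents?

Total value 74 ≥ cost 57, so it is built.
Resident 1: others sum to 56; max(0, 57 - 56) = 1.
Resident 2: others sum to 70; max(0, 57 - 70) = 0.
Resident 3: others sum to 49; max(0, 57 - 49) = 8.
Resident 4: others sum to 55; max(0, 57 - 55) = 2.
Resident 5: others sum to 66; max(0, 57 - 66) = 0.
Total collected = 1 + 0 + 8 + 2 + 0 = 11.

11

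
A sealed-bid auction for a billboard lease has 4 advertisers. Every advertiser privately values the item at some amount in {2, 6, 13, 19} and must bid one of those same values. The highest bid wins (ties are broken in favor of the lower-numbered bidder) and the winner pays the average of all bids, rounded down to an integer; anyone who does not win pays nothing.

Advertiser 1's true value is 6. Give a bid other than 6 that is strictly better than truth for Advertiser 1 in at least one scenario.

Suppose Advertiser 2 bids 2, Advertiser 3 bids 2 and Advertiser 4 bids 2.
Bid 6: wins, pays 3, utility 6 - 3 = 3.
Bid 2: wins, pays 2, utility 6 - 2 = 4.
So bidding 2 beats truth here (4 > 3).

2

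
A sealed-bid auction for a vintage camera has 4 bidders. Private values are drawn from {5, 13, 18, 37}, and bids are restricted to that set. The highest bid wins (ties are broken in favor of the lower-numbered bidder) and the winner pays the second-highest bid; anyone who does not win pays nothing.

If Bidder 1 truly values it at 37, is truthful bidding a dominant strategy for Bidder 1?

Yes

Check each profile of the others' bids and compare truth against every alternative bid.
Others bid (5, 5, 5): truth gives 32, best alternative gives 32.
Others bid (5, 5, 13): truth gives 24, best alternative gives 24.
Others bid (5, 13, 5): truth gives 24, best alternative gives 24.
Others bid (5, 13, 13): truth gives 24, best alternative gives 24.
Others bid (13, 5, 5): truth gives 24, best alternative gives 24.
Others bid (13, 5, 13): truth gives 24, best alternative gives 24.
(Remaining 58 profiles checked similarly; truth is weakly best in each.)
In every case the truthful bid is at least as good as any alternative, so it is a dominant strategy.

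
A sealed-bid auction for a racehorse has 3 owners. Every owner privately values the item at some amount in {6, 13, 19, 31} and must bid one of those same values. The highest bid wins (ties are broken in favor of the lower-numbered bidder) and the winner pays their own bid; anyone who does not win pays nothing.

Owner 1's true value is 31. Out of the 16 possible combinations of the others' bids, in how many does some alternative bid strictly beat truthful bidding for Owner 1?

Others bid (6, 6): truth gives 0; bid 6 gives 25 > 0. Violating.
Others bid (6, 13): truth gives 0; bid 13 gives 18 > 0. Violating.
Others bid (6, 19): truth gives 0; bid 19 gives 12 > 0. Violating.
Others bid (13, 6): truth gives 0; bid 13 gives 18 > 0. Violating.
Others bid (6, 31): truth gives 0; no alternative beats it.
Others bid (13, 31): truth gives 0; no alternative beats it.
(Checking all 16 profiles: 9 have a profitable deviation, 7 do not.)

9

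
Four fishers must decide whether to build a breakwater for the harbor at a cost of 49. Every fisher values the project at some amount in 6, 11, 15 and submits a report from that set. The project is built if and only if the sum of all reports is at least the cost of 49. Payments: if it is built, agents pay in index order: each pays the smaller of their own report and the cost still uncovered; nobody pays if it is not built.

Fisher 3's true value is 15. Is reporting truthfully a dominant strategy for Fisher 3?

No

Consider the case where Fisher 1 reports 11, Fisher 2 reports 15 and Fisher 4 reports 15.
Truthful report 15: project built, pays 15, utility 15 - 15 = 0.
Report 11 instead: project built, pays 11, utility 15 - 11 = 4.
Since 4 > 0, reporting 11 is strictly better here, so truthful reporting is not dominant.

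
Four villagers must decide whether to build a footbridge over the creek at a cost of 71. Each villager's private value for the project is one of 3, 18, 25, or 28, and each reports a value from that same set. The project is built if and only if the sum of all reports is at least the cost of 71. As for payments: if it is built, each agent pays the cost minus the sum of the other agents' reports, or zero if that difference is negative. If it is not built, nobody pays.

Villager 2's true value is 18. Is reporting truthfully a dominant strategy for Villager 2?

Check each profile of the others' reports and compare truth against every alternative report.
Others report (18, 25, 28): truth gives 18, best alternative gives 18.
Others report (18, 28, 25): truth gives 18, best alternative gives 18.
Others report (18, 28, 28): truth gives 18, best alternative gives 18.
Others report (25, 18, 28): truth gives 18, best alternative gives 18.
Others report (25, 25, 25): truth gives 18, best alternative gives 18.
Others report (25, 25, 28): truth gives 18, best alternative gives 18.
(Remaining 58 profiles checked similarly; truth is weakly best in each.)
In every case the truthful report is at least as good as any alternative, so it is a dominant strategy.

Yes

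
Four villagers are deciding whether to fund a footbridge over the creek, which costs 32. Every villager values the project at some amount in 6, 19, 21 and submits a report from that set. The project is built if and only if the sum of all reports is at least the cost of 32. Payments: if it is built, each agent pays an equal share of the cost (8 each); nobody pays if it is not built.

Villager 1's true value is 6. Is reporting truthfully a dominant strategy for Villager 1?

Check each profile of the others' reports and compare truth against every alternative report.
Others report (6, 6, 6): truth gives 0, best alternative gives -2.
Others report (6, 6, 19): truth gives -2, best alternative gives -2.
Others report (6, 6, 21): truth gives -2, best alternative gives -2.
Others report (6, 19, 6): truth gives -2, best alternative gives -2.
Others report (6, 19, 19): truth gives -2, best alternative gives -2.
Others report (6, 19, 21): truth gives -2, best alternative gives -2.
(Remaining 21 profiles checked similarly; truth is weakly best in each.)
In every case the truthful report is at least as good as any alternative, so it is a dominant strategy.

Yes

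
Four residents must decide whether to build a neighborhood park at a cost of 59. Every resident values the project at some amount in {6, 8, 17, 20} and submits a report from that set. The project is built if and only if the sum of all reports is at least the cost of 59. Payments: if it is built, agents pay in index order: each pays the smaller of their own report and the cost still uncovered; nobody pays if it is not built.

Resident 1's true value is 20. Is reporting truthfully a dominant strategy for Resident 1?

Consider the case where Resident 2 reports 6, Resident 3 reports 17 and Resident 4 reports 20.
Truthful report 20: project built, pays 20, utility 20 - 20 = 0.
Report 17 instead: project built, pays 17, utility 20 - 17 = 3.
Since 3 > 0, reporting 17 is strictly better here, so truthful reporting is not dominant.

No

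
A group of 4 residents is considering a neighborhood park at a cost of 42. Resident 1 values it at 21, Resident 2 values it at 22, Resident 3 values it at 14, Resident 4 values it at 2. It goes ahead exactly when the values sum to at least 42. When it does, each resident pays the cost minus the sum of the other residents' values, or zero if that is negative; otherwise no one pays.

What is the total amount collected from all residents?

Total value 59 ≥ cost 42, so it is built.
Resident 1: others sum to 38; max(0, 42 - 38) = 4.
Resident 2: others sum to 37; max(0, 42 - 37) = 5.
Resident 3: others sum to 45; max(0, 42 - 45) = 0.
Resident 4: others sum to 57; max(0, 42 - 57) = 0.
Total collected = 4 + 5 + 0 + 0 = 9.

9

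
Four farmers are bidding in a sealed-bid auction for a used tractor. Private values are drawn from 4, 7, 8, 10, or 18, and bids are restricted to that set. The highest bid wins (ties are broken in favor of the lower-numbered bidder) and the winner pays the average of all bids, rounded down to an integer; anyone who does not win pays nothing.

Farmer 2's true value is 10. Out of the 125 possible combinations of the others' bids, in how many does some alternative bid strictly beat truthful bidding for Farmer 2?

17

Others bid (4, 4, 4): truth gives 5; bid 7 gives 6 > 5. Violating.
Others bid (4, 4, 7): truth gives 4; bid 7 gives 5 > 4. Violating.
Others bid (4, 7, 4): truth gives 4; bid 7 gives 5 > 4. Violating.
Others bid (4, 7, 7): truth gives 3; bid 7 gives 4 > 3. Violating.
Others bid (4, 4, 8): truth gives 4; no alternative beats it.
Others bid (4, 4, 10): truth gives 3; no alternative beats it.
(Checking all 125 profiles: 17 have a profitable deviation, 108 do not.)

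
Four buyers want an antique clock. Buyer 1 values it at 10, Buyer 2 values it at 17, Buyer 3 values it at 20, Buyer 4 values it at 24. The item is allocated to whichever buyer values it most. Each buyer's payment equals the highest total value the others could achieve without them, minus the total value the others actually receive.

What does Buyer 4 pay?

Buyer 4 has the highest value and receives the item.
Without Buyer 4, the item would go to the next-highest value, 20, so the others could achieve 20.
With Buyer 4 present and winning, the others receive nothing, so their total is 0.
Payment = 20 - 0 = 20.

20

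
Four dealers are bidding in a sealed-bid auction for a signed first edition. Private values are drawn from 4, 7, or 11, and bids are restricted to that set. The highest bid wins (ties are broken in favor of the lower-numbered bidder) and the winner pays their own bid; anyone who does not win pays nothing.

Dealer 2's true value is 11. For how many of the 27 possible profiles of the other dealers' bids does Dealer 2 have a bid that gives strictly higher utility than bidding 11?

Others bid (4, 4, 4): truth gives 0; bid 7 gives 4 > 0. Violating.
Others bid (4, 4, 7): truth gives 0; bid 7 gives 4 > 0. Violating.
Others bid (4, 7, 4): truth gives 0; bid 7 gives 4 > 0. Violating.
Others bid (4, 7, 7): truth gives 0; bid 7 gives 4 > 0. Violating.
Others bid (4, 4, 11): truth gives 0; no alternative beats it.
Others bid (4, 7, 11): truth gives 0; no alternative beats it.
(Checking all 27 profiles: 4 have a profitable deviation, 23 do not.)

4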